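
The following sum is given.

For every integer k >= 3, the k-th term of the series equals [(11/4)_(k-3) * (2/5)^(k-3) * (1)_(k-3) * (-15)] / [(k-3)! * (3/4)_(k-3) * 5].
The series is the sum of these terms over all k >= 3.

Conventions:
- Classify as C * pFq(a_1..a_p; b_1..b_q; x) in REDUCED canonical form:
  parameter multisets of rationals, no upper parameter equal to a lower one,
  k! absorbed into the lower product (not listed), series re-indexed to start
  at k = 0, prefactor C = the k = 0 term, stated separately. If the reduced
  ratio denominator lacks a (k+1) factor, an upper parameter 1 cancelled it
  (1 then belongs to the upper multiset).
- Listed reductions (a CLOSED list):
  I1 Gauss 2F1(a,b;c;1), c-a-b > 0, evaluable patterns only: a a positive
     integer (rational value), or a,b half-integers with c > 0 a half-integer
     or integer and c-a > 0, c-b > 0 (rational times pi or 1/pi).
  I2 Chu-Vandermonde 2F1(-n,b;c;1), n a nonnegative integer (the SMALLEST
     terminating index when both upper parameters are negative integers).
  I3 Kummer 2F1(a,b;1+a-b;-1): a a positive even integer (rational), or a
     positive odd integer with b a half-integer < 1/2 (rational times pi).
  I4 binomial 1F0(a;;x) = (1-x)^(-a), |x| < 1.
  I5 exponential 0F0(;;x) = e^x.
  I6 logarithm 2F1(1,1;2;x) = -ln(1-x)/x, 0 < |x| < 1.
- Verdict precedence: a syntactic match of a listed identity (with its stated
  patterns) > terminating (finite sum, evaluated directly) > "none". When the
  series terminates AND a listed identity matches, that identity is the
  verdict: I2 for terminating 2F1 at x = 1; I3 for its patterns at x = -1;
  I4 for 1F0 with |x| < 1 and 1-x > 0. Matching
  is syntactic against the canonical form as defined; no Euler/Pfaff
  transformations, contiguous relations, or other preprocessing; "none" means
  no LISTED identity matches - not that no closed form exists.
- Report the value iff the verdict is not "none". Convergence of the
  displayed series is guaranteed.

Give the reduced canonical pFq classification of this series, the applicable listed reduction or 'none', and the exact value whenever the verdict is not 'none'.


Classification (C = -3): 2F1 with upper {1, 11/4}, lower {3/4}, argument x = 2/5. Verdict: none. A 2F1 with upper {1, 11/4} fits none of I1-I6 at x = 2/5; the sum runs forever.

The tell: x = (2/5) and the constant factors (C = -3) combine into one prefactor.
Ratio: r(k) = (2/5) * (k+1) (k+11/4) / [(k+3/4) (k+1)] - poly over poly, x = (2/5) from leading terms; C = -3 at k = 0.


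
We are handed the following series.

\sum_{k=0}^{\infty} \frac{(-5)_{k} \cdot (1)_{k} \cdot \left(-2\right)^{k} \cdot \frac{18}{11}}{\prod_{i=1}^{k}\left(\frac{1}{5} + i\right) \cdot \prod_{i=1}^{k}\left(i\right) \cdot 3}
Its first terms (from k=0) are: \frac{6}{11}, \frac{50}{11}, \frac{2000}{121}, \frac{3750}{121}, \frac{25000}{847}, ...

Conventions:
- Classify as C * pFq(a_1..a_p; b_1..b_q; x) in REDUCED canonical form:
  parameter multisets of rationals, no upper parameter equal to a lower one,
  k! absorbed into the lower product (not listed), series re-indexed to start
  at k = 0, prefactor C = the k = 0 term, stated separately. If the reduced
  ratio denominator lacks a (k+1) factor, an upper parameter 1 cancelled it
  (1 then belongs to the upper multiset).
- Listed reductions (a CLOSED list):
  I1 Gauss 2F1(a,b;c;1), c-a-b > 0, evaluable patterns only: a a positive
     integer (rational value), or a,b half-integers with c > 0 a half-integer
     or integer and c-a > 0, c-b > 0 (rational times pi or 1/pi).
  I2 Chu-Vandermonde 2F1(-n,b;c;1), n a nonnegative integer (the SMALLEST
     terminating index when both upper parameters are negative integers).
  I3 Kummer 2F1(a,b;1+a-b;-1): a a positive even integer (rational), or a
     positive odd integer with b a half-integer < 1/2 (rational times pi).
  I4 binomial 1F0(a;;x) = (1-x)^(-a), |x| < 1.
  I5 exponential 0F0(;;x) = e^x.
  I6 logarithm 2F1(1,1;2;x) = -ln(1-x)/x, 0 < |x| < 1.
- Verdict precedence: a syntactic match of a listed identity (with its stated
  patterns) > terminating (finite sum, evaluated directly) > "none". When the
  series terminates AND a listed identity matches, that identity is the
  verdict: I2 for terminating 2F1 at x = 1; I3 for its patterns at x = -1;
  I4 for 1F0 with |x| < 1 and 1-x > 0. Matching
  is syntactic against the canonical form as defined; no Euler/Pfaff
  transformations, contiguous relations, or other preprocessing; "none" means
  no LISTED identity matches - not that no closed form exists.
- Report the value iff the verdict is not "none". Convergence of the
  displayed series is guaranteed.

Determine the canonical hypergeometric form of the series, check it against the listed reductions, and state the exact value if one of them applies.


At argument -2: a 2F1 with upper {-5, 1}, lower {\frac{6}{5}}, scaled by C = \frac{6}{11}. Verdict: terminating - the sum ends at index 5 because -5 is a negative integer; exact evaluation follows. Exact value: \frac{1029306}{11011}.

Key step: with t_0 = \frac{6}{11}, the lower running product (prefactor 6/11) is a rising factorial.
Term ratio: r(k) = -2 * (k-5) (k+1) / [(k+\frac{6}{5}) (k+1)] ; factor over Q: parameters, x = -2, and C = \frac{6}{11}.


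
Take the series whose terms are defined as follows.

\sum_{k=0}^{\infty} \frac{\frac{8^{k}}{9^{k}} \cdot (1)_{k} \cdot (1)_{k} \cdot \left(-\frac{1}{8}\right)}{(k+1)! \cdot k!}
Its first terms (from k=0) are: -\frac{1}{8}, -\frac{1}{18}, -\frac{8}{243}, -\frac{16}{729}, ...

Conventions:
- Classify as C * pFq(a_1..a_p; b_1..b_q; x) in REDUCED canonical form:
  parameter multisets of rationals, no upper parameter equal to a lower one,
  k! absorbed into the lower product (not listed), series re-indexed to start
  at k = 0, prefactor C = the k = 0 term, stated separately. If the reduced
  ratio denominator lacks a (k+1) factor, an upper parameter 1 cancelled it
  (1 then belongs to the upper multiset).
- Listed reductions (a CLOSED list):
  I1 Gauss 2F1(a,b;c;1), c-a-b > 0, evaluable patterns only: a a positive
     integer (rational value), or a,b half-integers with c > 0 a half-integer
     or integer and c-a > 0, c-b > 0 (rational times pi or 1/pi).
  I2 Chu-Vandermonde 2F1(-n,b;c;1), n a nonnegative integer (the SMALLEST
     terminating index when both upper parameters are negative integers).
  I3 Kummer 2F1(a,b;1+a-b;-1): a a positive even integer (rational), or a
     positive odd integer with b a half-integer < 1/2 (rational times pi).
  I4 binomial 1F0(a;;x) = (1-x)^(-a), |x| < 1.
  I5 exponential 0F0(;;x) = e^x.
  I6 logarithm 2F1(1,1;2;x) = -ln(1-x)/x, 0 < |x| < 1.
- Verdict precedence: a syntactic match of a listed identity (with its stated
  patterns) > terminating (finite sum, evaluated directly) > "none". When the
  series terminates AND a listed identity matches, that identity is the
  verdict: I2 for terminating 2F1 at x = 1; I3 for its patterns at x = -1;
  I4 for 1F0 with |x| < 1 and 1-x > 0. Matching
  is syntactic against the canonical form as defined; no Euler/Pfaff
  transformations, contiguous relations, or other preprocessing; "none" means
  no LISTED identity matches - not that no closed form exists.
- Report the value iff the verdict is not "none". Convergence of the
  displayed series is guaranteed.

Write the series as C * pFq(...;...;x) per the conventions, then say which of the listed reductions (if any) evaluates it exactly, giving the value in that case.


At argument \frac{8}{9}: a 2F1 with upper {1, 1}, lower {2}, scaled by C = -\frac{1}{8}. Verdict: this is the I6 logarithm reduction (the logarithm: parameters (1,1;2), x = \frac{8}{9}). Sum: \frac{9}{64} \cdot \ln\left(\frac{1}{9}\right).

First insight: from the first term -\frac{1}{8}: the two geometric factors (C = -1/8, x = 8/9) combine into one argument.
Adjacent-term ratio: r(k) = \frac{8}{9} * (k+1) (k+1) / [(k+2) (k+1)] ; factor over Q: parameters, x = \frac{8}{9}, and C = -\frac{1}{8}.


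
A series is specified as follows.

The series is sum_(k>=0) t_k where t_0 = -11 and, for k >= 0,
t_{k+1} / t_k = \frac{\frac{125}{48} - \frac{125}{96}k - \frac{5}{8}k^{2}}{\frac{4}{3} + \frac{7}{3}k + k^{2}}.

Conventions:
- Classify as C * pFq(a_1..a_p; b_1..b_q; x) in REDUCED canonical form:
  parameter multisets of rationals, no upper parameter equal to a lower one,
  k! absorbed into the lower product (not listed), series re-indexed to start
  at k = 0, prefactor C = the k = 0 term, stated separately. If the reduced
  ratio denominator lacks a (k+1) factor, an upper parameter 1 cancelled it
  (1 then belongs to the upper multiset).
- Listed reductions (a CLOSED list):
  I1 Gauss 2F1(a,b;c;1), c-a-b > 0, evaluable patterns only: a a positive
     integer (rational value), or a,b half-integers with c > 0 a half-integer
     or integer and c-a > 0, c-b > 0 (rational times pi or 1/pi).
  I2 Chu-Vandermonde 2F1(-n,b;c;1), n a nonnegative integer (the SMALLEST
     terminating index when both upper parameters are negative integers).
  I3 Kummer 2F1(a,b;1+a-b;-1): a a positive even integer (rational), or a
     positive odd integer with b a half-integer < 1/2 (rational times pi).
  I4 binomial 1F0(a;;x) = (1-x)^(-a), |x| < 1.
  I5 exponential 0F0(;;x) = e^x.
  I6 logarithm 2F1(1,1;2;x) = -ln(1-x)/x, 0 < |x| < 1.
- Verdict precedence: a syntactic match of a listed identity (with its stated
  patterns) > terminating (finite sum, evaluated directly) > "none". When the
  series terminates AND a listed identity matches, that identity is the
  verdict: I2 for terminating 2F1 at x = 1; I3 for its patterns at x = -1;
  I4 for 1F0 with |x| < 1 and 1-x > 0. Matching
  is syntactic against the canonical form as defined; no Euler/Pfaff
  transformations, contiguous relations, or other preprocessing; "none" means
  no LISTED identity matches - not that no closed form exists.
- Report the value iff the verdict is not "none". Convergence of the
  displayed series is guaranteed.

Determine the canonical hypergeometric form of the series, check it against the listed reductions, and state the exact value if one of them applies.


x = -\frac{5}{8} here; the reduced form reads 2F1, upper {-\frac{5}{4}, \frac{10}{3}}, lower {\frac{4}{3}}, C = -11. Verdict: none. No listed pattern accepts 2F1(-\frac{5}{4}, \frac{10}{3}; \frac{4}{3}; -\frac{5}{8}).

Structural cue: t_0 being -11, roots of the ratio polynomials (C = -11, x = -5/8) are the negated parameters.
Ratio: r(k) = -\frac{5}{8} * (k-\frac{5}{4}) (k+\frac{10}{3}) / [(k+\frac{4}{3}) (k+1)] - rational; roots negated = parameters, x = -\frac{5}{8}, C = -11.


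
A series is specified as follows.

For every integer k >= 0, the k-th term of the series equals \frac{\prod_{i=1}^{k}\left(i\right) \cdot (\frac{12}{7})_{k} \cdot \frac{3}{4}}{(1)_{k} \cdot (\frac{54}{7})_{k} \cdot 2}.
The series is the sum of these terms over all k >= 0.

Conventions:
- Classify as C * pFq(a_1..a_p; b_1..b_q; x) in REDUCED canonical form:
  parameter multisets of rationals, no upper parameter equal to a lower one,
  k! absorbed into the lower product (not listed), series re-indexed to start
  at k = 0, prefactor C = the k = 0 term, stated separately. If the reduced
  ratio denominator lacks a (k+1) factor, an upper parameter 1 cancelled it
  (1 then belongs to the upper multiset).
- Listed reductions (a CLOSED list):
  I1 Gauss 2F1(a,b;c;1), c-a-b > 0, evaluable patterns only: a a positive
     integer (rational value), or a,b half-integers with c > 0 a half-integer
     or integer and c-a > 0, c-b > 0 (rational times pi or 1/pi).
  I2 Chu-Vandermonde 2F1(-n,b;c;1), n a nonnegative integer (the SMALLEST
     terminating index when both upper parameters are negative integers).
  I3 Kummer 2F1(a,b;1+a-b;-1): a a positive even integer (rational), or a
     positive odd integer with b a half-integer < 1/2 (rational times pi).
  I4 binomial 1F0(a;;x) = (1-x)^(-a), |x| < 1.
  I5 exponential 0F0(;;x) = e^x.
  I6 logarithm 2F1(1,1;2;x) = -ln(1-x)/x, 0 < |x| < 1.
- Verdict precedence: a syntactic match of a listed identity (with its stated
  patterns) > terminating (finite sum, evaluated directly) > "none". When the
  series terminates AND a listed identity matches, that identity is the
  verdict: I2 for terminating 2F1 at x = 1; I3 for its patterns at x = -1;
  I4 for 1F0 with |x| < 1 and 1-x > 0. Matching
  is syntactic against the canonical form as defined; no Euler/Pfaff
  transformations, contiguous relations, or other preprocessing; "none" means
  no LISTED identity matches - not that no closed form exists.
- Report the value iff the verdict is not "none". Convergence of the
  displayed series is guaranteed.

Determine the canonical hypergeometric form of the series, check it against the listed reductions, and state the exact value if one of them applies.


Key observation: x = 1 and (1)_k (C = 3/8) is k! itself.
Step ratio: r(k) = 1 * (k+1) (k+\frac{12}{7}) / [(k+\frac{54}{7}) (k+1)] - rational in k. x = 1; t_0 = \frac{3}{8}; negate the roots.

Canonical form: C = \frac{3}{8} times 2F1 with upper {1, \frac{12}{7}}, lower {\frac{54}{7}}, x = 1. Verdict: Gauss (I1, integer-parameter pattern) matches (x = 1: the Gamma ratio telescopes since c-a-b = 5 > 0 and a = 1 in Z>0). Hence: \frac{141}{280}.


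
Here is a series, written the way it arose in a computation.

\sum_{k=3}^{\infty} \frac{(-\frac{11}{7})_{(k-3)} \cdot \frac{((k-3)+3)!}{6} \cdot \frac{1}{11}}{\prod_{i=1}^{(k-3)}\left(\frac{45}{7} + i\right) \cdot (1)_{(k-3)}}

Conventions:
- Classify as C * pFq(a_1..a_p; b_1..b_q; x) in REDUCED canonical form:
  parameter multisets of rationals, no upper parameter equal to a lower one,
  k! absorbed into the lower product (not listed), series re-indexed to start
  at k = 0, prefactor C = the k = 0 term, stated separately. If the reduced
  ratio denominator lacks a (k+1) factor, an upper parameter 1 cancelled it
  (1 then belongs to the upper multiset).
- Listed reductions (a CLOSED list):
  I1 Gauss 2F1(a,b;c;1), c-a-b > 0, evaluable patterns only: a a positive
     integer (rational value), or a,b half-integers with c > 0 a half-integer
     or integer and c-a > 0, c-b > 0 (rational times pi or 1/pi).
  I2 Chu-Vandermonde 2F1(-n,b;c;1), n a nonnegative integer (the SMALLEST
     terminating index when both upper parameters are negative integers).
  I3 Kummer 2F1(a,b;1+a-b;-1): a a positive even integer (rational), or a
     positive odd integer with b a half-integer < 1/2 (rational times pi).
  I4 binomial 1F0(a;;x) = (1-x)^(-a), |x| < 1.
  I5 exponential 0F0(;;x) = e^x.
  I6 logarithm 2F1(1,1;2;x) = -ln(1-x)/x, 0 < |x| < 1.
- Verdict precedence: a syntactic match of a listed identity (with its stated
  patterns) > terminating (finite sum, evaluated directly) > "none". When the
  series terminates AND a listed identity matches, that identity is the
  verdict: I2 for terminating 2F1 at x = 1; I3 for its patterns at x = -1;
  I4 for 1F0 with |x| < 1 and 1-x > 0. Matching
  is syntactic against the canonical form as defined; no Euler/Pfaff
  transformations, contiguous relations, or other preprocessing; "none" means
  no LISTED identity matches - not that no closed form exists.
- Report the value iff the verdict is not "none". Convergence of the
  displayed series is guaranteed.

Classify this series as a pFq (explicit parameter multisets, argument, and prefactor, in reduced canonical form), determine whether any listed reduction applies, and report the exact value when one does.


Classification (C = \frac{1}{11}): 2F1 with upper {-\frac{11}{7}, 4}, lower {\frac{52}{7}}, argument x = 1. Verdict (x = 1): Gauss's theorem (I1) applies (x = 1: the Gamma ratio telescopes since c-a-b = 5 > 0 and a = 4 in Z>0). Sum: \frac{5301}{184877}.

First insight: with t_0 = \frac{1}{11}, the factorial ratio (C = 1/11, x = 1) (k+a-1)!/(a-1)! is a rising factorial (a)_k.
Ratio: r(k) = 1 * (k-\frac{11}{7}) (k+4) / [(k+\frac{52}{7}) (k+1)] ; factor over Q: parameters, x = 1, and C = \frac{1}{11}.


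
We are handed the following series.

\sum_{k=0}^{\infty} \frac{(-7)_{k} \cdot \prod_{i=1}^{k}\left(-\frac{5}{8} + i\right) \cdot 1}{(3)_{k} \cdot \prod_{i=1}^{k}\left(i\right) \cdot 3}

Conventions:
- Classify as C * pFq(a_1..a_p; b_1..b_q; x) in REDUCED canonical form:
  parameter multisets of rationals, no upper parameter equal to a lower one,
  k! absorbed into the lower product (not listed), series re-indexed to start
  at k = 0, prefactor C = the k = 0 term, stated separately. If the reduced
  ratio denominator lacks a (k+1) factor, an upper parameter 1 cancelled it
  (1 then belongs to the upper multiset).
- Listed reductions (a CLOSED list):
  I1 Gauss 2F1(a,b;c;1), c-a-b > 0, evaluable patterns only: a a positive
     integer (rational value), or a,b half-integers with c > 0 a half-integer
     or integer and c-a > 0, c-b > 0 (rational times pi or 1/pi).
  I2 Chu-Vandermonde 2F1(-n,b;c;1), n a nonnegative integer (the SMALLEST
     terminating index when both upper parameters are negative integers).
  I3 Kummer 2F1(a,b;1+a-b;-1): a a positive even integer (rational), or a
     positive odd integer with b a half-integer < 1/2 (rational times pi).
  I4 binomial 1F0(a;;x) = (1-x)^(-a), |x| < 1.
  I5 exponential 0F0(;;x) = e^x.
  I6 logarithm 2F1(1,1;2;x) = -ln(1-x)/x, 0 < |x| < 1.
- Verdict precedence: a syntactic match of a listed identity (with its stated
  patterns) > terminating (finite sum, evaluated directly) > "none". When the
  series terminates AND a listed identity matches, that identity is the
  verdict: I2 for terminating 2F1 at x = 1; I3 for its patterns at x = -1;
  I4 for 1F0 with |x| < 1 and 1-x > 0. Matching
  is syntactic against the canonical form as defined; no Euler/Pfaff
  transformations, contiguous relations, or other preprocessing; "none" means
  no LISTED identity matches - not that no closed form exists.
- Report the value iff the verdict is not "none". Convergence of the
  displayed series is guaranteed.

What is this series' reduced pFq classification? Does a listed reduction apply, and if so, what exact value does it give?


At argument 1: a 2F1 with upper {-7, \frac{3}{8}}, lower {3}, scaled by C = \frac{1}{3}. Verdict: Chu-Vandermonde (I2) fires (terminating 2F1 at x = 1 with n = 7, b = 3/8, c = 3). Value: \frac{79787207}{402653184}.

Structural cue: t_0 = \frac{1}{3} here, and the constant factors (C = 1/3) combine into one prefactor.
Term ratio: r(k) = 1 * (k-7) (k+\frac{3}{8}) / [(k+3) (k+1)] - rational in k. x = 1; t_0 = \frac{1}{3}; negate the roots.


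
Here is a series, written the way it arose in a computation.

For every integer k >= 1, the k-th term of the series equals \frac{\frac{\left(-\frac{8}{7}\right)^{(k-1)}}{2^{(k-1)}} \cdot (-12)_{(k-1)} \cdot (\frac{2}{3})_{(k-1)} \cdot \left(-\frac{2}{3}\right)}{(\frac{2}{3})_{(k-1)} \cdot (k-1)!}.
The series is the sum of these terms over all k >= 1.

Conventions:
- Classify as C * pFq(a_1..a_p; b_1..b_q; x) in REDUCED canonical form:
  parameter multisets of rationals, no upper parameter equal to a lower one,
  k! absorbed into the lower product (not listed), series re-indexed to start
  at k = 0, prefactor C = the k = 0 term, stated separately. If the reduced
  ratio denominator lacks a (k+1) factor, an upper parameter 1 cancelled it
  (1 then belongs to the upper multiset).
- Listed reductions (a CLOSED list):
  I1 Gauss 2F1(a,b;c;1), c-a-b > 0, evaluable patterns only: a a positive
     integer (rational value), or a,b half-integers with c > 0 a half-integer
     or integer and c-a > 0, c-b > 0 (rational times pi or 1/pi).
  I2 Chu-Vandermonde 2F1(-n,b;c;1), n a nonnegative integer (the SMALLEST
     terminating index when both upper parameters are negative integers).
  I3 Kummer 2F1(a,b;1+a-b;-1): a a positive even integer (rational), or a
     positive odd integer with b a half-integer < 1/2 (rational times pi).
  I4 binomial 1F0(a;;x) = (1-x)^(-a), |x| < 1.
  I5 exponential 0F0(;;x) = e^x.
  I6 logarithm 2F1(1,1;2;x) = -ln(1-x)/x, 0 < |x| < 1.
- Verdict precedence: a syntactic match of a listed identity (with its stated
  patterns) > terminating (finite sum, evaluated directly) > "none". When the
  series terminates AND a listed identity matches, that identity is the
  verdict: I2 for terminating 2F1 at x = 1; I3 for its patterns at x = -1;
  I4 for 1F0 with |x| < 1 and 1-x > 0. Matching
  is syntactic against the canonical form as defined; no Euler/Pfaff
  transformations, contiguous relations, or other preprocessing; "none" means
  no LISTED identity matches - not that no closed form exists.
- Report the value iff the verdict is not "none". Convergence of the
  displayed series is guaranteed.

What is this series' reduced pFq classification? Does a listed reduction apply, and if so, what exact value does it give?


Reduced: x = -\frac{4}{7}, 1F0, upper = {-12}, lower = {-}, C = -\frac{2}{3}. Verdict (x = -\frac{4}{7}): the binomial series (I4) applies (the 1F0 binomial series: exponent 12, x = -\frac{4}{7}). Value: -\frac{6276856753442}{41523861603}.

The tell: with t_0 = -\frac{2}{3}, the parameter 2/3 appears in both the upper and lower lists and cancels.
Consecutive-term ratio: r(k) = -\frac{4}{7} * (k-12) / [(k+1)] - poly over poly, x = -\frac{4}{7} from leading terms; C = -\frac{2}{3} at k = 0.


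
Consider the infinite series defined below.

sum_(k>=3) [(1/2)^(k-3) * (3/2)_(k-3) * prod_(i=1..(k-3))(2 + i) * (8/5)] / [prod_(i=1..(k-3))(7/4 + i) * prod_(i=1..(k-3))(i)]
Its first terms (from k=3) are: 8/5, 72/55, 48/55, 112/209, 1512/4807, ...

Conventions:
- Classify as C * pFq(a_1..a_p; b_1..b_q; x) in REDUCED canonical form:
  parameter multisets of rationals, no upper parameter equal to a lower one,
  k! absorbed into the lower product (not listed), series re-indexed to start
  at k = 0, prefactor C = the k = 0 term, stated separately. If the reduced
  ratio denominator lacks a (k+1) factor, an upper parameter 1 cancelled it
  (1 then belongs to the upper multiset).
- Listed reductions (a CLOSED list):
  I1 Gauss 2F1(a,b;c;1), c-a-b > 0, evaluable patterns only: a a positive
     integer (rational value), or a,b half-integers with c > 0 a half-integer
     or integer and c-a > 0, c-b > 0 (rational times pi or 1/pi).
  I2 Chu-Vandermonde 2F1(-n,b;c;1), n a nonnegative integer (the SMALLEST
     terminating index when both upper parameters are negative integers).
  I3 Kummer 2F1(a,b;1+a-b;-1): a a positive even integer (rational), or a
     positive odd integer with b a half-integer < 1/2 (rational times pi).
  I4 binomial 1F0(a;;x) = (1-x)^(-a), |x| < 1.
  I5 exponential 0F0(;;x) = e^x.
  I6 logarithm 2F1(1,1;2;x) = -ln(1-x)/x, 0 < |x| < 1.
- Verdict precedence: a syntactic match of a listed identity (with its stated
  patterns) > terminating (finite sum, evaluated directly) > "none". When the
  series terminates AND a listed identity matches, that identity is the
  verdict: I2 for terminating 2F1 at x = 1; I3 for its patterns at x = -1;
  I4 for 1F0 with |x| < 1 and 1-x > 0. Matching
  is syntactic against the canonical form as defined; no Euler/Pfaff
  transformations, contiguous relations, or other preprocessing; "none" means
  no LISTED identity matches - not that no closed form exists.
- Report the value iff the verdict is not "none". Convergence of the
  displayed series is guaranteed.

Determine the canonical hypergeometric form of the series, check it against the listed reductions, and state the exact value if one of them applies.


First insight: t_0 being 8/5, the product of the first k integers (C = 8/5, x = 1/2) is k!.
Step ratio: r(k) = (1/2) * (k+3/2) (k+3) / [(k+11/4) (k+1)] - poly over poly, x = (1/2) from leading terms; C = 8/5 at k = 0.

The series (x = 1/2) is 2F1: upper {3/2, 3}, lower {11/4}, prefactor 8/5. Verdict: none. A 2F1 with upper {3/2, 3} fits none of I1-I6 at x = 1/2; the sum runs forever.


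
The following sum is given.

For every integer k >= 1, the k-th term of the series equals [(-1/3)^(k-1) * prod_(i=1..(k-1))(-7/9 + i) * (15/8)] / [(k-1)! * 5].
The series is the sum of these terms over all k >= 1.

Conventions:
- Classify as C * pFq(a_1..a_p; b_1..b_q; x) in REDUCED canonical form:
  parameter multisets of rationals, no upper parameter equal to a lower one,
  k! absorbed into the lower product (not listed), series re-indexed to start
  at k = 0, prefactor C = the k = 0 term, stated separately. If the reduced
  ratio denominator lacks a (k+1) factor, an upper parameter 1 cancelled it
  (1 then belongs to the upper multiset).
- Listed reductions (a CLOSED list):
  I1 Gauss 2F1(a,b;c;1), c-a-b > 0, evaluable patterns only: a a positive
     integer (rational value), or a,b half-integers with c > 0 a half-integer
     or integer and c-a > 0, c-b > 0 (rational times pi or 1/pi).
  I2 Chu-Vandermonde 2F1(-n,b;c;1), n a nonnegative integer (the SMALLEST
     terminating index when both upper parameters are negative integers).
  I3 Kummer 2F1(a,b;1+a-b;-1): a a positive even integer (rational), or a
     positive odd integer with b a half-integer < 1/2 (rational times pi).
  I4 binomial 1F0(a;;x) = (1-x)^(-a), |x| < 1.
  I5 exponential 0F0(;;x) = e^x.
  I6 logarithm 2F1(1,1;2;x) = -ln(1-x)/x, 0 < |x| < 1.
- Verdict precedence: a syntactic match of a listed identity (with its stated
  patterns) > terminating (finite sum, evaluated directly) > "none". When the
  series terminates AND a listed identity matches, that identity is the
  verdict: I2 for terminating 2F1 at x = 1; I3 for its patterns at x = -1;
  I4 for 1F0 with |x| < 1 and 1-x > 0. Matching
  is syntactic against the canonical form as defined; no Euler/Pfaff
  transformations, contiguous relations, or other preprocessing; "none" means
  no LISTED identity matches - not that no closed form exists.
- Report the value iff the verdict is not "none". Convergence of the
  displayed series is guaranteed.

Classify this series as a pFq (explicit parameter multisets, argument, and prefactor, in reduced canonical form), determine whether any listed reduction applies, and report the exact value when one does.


Key observation: t_0 being 3/8, the constant factors (C = 3/8) combine into one prefactor.
Step ratio: r(k) = (-1/3) * (k+2/9) / [(k+1)] - rational in k, leading ratio (-1/3); with t_0 = 3/8, classification follows.

This is 3/8 * 1F0(2/9; -; -1/3) in reduced canonical form. Verdict at x = -1/3: binomial (I4) matches (the 1F0 binomial series: exponent -2/9, x = -1/3). Sum: (3/8) * (4/3)^(-2/9).


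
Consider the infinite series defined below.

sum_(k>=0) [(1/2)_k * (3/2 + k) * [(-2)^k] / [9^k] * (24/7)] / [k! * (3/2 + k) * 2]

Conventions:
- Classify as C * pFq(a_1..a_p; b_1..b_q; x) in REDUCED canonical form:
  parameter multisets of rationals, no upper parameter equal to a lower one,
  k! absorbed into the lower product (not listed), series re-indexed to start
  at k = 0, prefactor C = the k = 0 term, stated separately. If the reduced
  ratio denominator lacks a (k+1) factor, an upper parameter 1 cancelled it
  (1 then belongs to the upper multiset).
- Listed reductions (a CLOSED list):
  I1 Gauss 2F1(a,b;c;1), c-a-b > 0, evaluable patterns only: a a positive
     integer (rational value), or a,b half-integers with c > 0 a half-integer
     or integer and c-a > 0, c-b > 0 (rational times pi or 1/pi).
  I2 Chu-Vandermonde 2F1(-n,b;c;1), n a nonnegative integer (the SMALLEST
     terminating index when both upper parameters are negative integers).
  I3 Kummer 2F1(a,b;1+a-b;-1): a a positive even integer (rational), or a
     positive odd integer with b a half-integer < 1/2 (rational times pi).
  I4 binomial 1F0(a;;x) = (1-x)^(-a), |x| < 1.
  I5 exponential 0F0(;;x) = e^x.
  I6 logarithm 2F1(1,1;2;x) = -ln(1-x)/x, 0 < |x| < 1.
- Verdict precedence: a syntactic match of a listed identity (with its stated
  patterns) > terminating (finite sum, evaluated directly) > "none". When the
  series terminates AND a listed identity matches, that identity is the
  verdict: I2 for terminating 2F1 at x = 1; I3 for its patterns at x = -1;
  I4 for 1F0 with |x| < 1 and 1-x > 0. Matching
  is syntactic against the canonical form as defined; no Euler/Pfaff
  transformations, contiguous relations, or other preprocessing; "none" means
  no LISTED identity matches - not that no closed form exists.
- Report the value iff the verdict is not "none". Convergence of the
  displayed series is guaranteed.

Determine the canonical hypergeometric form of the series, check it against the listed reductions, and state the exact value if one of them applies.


With C = 12/7: the canonical form is 1F0(1/2; -; -2/9). Verdict: this is the binomial series (I4) (the 1F0 binomial series: exponent -1/2, x = -2/9). Sum: (12/7) * (11/9)^(-1/2).

The tell: t_0 = 12/7 here, and the constant factors (C = 12/7, x = -2/9) combine into one prefactor.
Ratio: r(k) = (-2/9) * (k+1/2) / [(k+1)] - poly over poly, x = (-2/9) from leading terms; C = 12/7 at k = 0.


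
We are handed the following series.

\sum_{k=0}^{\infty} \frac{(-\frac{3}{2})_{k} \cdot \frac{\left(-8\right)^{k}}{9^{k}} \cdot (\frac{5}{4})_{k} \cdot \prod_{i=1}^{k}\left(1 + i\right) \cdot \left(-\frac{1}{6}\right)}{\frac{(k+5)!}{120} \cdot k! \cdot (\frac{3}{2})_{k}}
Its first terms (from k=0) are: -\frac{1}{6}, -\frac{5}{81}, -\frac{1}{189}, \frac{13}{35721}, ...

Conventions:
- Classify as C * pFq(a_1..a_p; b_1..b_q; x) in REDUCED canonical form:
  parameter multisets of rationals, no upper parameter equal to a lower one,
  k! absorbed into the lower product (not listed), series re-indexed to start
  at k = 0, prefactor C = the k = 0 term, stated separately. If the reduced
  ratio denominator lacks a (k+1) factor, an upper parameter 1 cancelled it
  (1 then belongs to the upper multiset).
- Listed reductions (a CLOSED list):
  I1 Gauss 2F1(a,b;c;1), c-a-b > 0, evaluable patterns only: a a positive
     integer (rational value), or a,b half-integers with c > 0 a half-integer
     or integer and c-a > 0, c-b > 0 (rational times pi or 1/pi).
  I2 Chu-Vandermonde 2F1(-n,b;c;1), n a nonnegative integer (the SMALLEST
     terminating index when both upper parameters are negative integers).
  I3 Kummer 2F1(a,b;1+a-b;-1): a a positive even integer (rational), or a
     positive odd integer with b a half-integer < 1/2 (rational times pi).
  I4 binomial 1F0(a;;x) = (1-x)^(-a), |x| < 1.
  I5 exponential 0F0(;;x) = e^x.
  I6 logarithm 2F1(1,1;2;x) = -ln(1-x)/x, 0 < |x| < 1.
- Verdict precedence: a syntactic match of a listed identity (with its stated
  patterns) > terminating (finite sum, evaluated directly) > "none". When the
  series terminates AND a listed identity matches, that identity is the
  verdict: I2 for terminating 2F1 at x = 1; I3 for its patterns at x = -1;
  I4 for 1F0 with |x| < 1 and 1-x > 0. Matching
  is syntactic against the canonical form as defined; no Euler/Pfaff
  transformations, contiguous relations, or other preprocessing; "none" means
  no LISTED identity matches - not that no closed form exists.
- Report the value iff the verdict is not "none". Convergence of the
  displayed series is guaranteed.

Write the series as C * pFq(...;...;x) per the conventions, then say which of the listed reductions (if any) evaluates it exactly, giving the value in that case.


This is -\frac{1}{6} * 3F2(-\frac{3}{2}, \frac{5}{4}, 2; \frac{3}{2}, 6; -\frac{8}{9}) in reduced canonical form. Verdict: none (x = -\frac{8}{9}): each listed identity misses the multisets {-\frac{3}{2}, \frac{5}{4}, 2} ; {\frac{3}{2}, 6}.

Structural cue: t_0 = -\frac{1}{6} here, and the running product (prefactor -1/6) telescopes to a rising factorial.
Consecutive-term ratio: r(k) = -\frac{8}{9} * (k-\frac{3}{2}) (k+\frac{5}{4}) (k+2) / [(k+\frac{3}{2}) (k+6) (k+1)] ; factor over Q: parameters, x = -\frac{8}{9}, and C = -\frac{1}{6}.


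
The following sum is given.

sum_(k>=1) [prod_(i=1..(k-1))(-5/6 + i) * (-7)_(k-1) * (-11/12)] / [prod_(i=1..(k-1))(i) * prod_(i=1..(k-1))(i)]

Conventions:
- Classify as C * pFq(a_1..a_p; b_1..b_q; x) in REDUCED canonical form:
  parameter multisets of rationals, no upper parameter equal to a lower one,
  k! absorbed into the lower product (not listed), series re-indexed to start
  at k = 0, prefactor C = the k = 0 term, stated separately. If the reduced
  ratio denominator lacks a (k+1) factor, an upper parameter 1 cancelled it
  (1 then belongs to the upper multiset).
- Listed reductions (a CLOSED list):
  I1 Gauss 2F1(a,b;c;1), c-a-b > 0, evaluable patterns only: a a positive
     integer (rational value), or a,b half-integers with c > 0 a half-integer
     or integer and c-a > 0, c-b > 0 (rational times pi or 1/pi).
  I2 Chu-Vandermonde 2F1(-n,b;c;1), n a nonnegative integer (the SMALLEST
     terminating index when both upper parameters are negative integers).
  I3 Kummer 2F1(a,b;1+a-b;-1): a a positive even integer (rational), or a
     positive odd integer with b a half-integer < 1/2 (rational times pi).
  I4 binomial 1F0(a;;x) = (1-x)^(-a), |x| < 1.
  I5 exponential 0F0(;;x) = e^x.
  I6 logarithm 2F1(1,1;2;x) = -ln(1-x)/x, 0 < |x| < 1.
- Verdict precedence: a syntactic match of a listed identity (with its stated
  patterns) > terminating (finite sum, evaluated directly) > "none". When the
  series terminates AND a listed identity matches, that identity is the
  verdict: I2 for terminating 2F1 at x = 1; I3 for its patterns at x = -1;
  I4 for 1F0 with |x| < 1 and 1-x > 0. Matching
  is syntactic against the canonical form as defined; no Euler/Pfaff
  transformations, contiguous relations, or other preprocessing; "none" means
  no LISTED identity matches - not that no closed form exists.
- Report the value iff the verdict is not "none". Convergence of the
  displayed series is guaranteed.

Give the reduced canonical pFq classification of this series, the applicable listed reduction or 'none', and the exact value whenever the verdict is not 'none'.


The series (x = 1) is 2F1: upper {-7, 1/6}, lower {1}, prefactor -11/12. Verdict: Vandermonde's identity (I2) matches (terminating 2F1 at x = 1 with n = 7, b = 1/6, c = 1). Sum: -281263895/483729408.

Key step: x = 1 and the product of the first k integers (C = -11/12, x = 1) is k!.
Ratio: r(k) = 1 * (k-7) (k+1/6) / [(k+1) (k+1)] - poly over poly, x = 1 from leading terms; C = -11/12 at k = 0.


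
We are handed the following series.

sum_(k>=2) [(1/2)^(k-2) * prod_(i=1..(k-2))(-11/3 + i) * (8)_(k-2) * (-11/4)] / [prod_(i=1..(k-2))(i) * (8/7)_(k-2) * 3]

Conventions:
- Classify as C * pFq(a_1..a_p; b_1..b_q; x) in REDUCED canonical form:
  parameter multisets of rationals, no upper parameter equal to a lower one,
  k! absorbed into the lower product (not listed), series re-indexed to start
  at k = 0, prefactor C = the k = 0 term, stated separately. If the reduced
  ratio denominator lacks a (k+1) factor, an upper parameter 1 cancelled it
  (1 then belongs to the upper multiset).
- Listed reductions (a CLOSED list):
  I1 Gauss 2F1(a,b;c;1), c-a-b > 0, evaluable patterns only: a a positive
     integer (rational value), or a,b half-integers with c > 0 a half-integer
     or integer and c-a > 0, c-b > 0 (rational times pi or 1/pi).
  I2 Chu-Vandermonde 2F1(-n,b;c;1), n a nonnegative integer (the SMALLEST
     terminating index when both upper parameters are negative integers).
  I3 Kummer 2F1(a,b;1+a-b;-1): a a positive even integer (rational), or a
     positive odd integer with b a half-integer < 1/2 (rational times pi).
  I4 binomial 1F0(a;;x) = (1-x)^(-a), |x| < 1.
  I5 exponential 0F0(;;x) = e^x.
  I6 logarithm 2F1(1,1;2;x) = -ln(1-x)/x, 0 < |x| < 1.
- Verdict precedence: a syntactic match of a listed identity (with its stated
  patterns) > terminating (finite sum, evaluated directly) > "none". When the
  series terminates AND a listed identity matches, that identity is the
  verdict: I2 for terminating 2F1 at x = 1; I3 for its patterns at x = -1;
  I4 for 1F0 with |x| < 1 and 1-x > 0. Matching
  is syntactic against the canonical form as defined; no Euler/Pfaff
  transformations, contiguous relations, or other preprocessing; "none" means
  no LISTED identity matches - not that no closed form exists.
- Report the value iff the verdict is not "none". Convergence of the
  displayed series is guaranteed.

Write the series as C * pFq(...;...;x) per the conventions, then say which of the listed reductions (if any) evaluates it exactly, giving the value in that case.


Classification (C = -11/12): 2F1 with upper {-8/3, 8}, lower {8/7}, argument x = 1/2. Verdict: none - this 2F1 at x = 1/2 matches no listed pattern, and upper {-8/3, 8} holds no stopper.

Key step: with t_0 = -11/12, the constant factors (C = -11/12) combine into one prefactor.
Adjacent-term ratio: r(k) = (1/2) * (k-8/3) (k+8) / [(k+8/7) (k+1)] ; factor over Q: parameters, x = (1/2), and C = -11/12.


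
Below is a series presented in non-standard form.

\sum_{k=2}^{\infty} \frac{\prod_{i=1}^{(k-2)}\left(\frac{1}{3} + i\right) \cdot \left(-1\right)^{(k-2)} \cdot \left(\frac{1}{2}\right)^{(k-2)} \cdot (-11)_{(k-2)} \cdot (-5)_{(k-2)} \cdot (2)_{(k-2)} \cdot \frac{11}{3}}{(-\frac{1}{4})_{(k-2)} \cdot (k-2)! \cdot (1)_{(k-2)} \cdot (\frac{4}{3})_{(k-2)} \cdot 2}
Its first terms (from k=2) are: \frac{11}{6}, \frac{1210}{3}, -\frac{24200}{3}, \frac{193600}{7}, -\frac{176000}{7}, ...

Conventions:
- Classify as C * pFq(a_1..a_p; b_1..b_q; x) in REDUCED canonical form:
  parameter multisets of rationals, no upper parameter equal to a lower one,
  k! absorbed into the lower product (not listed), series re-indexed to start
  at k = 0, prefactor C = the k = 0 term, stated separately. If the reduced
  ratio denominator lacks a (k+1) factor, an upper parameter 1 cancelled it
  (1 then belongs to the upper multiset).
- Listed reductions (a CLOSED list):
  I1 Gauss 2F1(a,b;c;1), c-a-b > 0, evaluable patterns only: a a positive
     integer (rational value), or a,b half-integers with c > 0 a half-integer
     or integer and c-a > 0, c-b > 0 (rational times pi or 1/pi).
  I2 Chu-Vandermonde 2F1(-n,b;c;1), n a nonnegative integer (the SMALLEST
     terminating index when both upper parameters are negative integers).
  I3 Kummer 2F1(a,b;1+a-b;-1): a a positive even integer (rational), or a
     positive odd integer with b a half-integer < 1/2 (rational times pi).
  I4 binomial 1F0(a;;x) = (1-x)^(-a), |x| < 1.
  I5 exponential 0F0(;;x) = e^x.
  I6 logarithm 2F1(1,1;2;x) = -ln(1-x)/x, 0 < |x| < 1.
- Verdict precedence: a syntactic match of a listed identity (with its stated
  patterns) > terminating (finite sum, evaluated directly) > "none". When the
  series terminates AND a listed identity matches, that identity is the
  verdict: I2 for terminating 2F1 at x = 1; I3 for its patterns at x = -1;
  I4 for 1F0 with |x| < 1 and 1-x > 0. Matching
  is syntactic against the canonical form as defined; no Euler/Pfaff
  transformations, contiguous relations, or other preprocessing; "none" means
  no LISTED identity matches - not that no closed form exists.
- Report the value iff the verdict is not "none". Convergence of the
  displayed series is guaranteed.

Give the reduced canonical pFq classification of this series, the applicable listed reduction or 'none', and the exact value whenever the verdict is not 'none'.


With C = \frac{11}{6}: the canonical form is 3F2(-11, -5, 2; -\frac{1}{4}, 1; -\frac{1}{2}). Verdict: terminating (-5 upstairs). 6 nonzero terms in all; added directly. Hence: \frac{6787}{14}.

First insight: from the first term \frac{11}{6}: the parameter 4/3 appears in both the upper and lower lists and cancels.
Term ratio: r(k) = -\frac{1}{2} * (k-11) (k-5) (k+2) / [(k-\frac{1}{4}) (k+1) (k+1)] - rational in k. x = -\frac{1}{2}; t_0 = \frac{11}{6}; negate the roots.


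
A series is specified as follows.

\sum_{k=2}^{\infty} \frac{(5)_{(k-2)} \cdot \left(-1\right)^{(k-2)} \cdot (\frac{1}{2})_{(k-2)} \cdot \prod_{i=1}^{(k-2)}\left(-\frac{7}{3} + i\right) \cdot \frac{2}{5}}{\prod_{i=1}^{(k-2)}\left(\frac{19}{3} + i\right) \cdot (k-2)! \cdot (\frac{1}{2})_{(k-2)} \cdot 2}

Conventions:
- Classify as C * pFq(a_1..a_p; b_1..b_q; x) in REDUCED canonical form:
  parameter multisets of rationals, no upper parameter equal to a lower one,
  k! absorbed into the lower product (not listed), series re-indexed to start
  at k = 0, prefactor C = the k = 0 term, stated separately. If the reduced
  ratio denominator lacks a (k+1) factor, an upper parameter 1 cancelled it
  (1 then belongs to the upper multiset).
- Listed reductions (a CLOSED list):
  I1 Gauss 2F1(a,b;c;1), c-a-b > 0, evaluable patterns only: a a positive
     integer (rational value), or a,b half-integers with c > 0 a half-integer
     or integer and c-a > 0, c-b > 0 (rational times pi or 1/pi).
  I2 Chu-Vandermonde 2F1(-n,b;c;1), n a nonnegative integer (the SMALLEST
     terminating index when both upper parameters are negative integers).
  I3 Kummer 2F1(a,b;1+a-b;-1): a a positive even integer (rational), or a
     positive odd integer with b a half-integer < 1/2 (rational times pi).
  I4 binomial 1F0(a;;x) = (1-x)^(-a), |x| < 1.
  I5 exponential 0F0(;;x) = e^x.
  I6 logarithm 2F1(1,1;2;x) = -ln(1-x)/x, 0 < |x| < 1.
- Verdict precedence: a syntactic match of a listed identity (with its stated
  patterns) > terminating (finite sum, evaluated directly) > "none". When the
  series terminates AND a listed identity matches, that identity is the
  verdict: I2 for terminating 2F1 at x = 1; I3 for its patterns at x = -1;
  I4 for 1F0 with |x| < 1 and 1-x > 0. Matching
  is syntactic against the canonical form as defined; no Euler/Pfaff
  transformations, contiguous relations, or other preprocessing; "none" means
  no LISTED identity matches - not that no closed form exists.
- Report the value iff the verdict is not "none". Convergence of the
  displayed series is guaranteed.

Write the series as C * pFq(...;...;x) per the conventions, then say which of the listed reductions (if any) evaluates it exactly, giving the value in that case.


Reduced: x = -1, 2F1, upper = {-\frac{4}{3}, 5}, lower = {\frac{22}{3}}, C = \frac{1}{5}. Verdict: none here - no I1-I6 shape fits x = -1 with lower {\frac{22}{3}}.

First insight: x = -1 and the lower running product (C = 1/5, x = -1) is a rising factorial.
Adjacent-term ratio: r(k) = -1 * (k-\frac{4}{3}) (k+5) / [(k+\frac{22}{3}) (k+1)] - rational; roots negated = parameters, x = -1, C = \frac{1}{5}.
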